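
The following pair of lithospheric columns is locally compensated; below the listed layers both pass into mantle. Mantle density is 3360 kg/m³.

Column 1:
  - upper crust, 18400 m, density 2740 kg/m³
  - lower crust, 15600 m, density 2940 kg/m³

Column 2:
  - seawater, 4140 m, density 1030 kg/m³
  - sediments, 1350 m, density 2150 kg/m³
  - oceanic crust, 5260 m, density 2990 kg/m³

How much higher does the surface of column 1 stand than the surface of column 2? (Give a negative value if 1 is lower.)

For any compensation level in the mantle, the mantle terms cancel and isostasy reduces to e = (Σt_1 − Σt_2) − (Σ(ρt)_1 − Σ(ρt)_2) / ρ_m.
Σt_1 = 34000 m; Σt_2 = 10750 m; Σ(ρt)_1 = 96280000; Σ(ρt)_2 = 22894100 (in m·kg/m³).
e = (34000 − 10750) − (96280000 − 22894100) / 3360 = 1410 m.

1410 m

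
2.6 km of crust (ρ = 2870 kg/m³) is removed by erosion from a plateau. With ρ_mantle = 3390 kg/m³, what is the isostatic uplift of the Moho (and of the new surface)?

2.2 km

Unloading: uplift u = e ρ_c/ρ_m = 2.6 km × 2870/3390 = 2.2 km.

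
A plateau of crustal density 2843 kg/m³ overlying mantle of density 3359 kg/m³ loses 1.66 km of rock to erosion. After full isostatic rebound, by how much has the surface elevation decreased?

Rebound u = e ρ_c/ρ_m = 1.66 km × 2843/3359 = 1.405 km.
Net surface drop = e − u = 1.66 km − 1.405 km = e (ρ_m − ρ_c)/ρ_m = 0.255 km.

0.255 km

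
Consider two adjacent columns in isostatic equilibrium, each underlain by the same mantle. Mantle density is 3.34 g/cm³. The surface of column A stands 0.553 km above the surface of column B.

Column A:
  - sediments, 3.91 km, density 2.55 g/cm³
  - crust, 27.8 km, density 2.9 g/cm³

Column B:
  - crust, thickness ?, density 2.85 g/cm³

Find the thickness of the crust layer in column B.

27.5 km

Take the compensation level at the base of the deeper column (depth z_c below the surface of column A) and equate Σ ρ_i t_i down to z_c; mantle fills any gap and the z_c terms cancel.
Column A: 3.91×2.55 + 27.8×2.9 + (z_c − 31.71)×3.34
Column B: 0.553×0 + x×2.85 + (z_c − 0.553 − 0 − x)×3.34
The z_c×3.34 term appears on both sides and cancels. Collect the known terms of each column as K = Σ(ρt)_known − 3.34 × (depth of known layers): K_A = 90.5905 − 3.34×31.71 = −15.3209; K_B = 0 − 3.34×(0.553 + 0) = −1.84702.
Balance: K_A = K_B − x×(3.34 − 2.85), so x = (K_B − K_A)/(3.34 − 2.85) = 13.4739/0.49 = 27.5 km.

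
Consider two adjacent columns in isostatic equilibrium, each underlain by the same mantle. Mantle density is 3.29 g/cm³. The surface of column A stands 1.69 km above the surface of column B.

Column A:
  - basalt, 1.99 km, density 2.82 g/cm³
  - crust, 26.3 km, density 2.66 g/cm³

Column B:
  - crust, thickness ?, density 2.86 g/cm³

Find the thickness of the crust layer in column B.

27.8 km

Take the compensation level at the base of the deeper column (depth z_c below the surface of column A) and equate Σ ρ_i t_i down to z_c; mantle fills any gap and the z_c terms cancel.
Column A: 1.99×2.82 + 26.3×2.66 + (z_c − 28.29)×3.29
Column B: 1.69×0 + x×2.86 + (z_c − 1.69 − 0 − x)×3.29
The z_c×3.29 term appears on both sides and cancels. Collect the known terms of each column as K = Σ(ρt)_known − 3.29 × (depth of known layers): K_A = 75.5698 − 3.29×28.29 = −17.5043; K_B = 0 − 3.29×(1.69 + 0) = −5.5601.
Balance: K_A = K_B − x×(3.29 − 2.86), so x = (K_B − K_A)/(3.29 − 2.86) = 11.9442/0.43 = 27.8 km.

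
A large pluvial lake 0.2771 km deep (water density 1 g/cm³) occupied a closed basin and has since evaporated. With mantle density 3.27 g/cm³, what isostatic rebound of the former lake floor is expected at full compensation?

u = d ρ_w/ρ_m = 0.2771 km × 1/3.27 = 0.0847 km.

0.0847 km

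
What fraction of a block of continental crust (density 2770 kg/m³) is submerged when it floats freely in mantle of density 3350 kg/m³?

Submerged fraction = ρ_obj/ρ_fluid = 2770/3350 = 82.7%.

82.7%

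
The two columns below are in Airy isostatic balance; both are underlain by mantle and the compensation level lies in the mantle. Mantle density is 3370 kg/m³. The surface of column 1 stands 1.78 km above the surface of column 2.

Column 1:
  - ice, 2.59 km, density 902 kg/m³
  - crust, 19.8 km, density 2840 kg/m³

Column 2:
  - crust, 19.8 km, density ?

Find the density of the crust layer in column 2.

Take the compensation level at the base of the deeper column (depth z_c below the surface of column 1) and equate Σ ρ_i t_i down to z_c; mantle fills any gap and the z_c terms cancel.
Column 1: 2.59×902 + 19.8×2840 + (z_c − 22.39)×3370
Column 2: 1.78×0 + 19.8×ρ + (z_c − 1.78 − 19.8)×3370
The z_c×3370 term appears on both sides and cancels. Collect the known terms of each column as K = Σ(ρt)_known − 3370 × (depth of known layers): K_1 = 58568.18 − 3370×22.39 = −16886.12; K_2 = 0 − 3370×(1.78 + 19.8) = −72724.6.
Balance: K_1 = K_2 + 19.8×ρ, so ρ = (K_1 − K_2)/19.8 = 55838.5/19.8 = 2820 kg/m³.

2820 kg/m³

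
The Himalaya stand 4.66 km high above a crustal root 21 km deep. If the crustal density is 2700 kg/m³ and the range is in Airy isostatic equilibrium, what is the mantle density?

Airy balance: ρ_c h = (ρ_m − ρ_c) r → ρ_m = ρ_c (1 + h/r).
ρ_m = 2700 × (1 + 4.66 km/21 km) = 3300 kg/m³.

3300 kg/m³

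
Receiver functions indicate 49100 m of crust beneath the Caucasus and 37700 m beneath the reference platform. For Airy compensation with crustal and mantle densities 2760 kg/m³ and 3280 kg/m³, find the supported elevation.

Excess crust Δ = 49100 m − 37700 m = 11400 m, split between elevation h and root r with h + r = Δ.
Airy balance ρ_c h = (ρ_m − ρ_c) r gives r = h ρ_c/(ρ_m − ρ_c), so h (1 + ρ_c/(ρ_m − ρ_c)) = Δ, i.e. h = Δ (ρ_m − ρ_c)/ρ_m.
h = 11400 m × 520/3280 = 1810 m.

1810 m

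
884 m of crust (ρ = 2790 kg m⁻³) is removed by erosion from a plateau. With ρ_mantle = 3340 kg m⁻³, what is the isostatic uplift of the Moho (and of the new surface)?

738 m

Unloading: uplift u = e ρ_c/ρ_m = 884 m × 2790/3340 = 738 m.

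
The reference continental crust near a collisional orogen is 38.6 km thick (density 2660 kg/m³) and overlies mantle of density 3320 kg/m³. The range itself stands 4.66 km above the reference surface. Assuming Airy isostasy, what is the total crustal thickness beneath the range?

Root depth r = h ρ_c / (ρ_m − ρ_c) = 4.66 km × 2660 / 660 = 18.78 km.
Total thickness = T + h + r = 38.6 km + 4.66 km + 18.78 km = 62 km.

62 km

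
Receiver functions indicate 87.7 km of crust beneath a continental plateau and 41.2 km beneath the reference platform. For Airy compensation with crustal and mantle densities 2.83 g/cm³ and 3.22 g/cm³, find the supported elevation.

5.63 km

Excess crust Δ = 87.7 km − 41.2 km = 46.5 km, split between elevation h and root r with h + r = Δ.
Airy balance ρ_c h = (ρ_m − ρ_c) r gives r = h ρ_c/(ρ_m − ρ_c), so h (1 + ρ_c/(ρ_m − ρ_c)) = Δ, i.e. h = Δ (ρ_m − ρ_c)/ρ_m.
h = 46.5 km × 0.39/3.22 = 5.63 km.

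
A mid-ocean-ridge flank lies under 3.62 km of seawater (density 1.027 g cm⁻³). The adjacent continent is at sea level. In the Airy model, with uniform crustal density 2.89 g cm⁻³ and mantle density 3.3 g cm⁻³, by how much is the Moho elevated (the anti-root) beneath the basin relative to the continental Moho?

16.4 km

Equating mass per unit area of the two columns: replacing crust with seawater at the top is compensated by replacing crust with mantle at the base: d (ρ_c − ρ_w) = a (ρ_m − ρ_c).
a = d (ρ_c − ρ_w)/(ρ_m − ρ_c) = 3.62 km × 1.863/0.41 = 16.4 km.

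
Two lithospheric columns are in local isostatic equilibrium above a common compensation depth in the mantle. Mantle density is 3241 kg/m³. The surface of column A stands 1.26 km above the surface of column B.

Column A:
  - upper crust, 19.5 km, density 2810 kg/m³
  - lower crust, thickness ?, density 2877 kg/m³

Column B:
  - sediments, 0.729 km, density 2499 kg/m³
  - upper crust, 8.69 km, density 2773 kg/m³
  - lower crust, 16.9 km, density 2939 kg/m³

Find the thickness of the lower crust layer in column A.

14.8 km

Take the compensation level at the base of the deeper column (depth z_c below the surface of column A) and equate Σ ρ_i t_i down to z_c; mantle fills any gap and the z_c terms cancel.
Column A: 19.5×2810 + x×2877 + (z_c − 19.5 − x)×3241
Column B: 1.26×0 + 0.729×2499 + 8.69×2773 + 16.9×2939 + (z_c − 1.26 − 26.319)×3241
The z_c×3241 term appears on both sides and cancels. Collect the known terms of each column as K = Σ(ρt)_known − 3241 × (depth of known layers): K_A = 54795 − 3241×19.5 = −8404.5; K_B = 75588.241 − 3241×(1.26 + 26.319) = −13795.298.
Balance: K_A − x×(3241 − 2877) = K_B, so x = (K_A − K_B)/(3241 − 2877) = 5390.8/364 = 14.8 km.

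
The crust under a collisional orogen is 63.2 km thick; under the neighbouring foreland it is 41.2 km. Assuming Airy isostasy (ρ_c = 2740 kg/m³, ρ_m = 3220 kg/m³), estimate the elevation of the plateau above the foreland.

Excess crust Δ = 63.2 km − 41.2 km = 22 km, split between elevation h and root r with h + r = Δ.
Airy balance ρ_c h = (ρ_m − ρ_c) r gives r = h ρ_c/(ρ_m − ρ_c), so h (1 + ρ_c/(ρ_m − ρ_c)) = Δ, i.e. h = Δ (ρ_m − ρ_c)/ρ_m.
h = 22 km × 480/3220 = 3.28 km.

3.28 km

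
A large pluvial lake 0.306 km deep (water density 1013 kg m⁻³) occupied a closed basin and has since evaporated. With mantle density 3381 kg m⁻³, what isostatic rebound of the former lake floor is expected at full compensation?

u = d ρ_w/ρ_m = 0.306 km × 1013/3381 = 0.0917 km.

0.0917 km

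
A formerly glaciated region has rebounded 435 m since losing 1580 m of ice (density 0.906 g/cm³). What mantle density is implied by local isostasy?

ρ_m = ρ_ice t / u = 0.906 × 1580 m/435 m = 3.29 g/cm³.

3.29 g/cm³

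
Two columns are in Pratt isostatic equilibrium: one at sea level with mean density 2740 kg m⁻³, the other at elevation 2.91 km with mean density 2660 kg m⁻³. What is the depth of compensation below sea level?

96.8 km

ρ_ref D = ρ (D + h) → D (ρ_ref − ρ) = ρ h.
D = ρ h/(ρ_ref − ρ) = 2660 × 2.91 km/(2740 − 2660) = 96.8 km.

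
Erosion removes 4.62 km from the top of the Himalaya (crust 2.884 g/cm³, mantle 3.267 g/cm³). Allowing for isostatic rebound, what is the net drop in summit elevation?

0.542 km

Rebound u = e ρ_c/ρ_m = 4.62 km × 2.884/3.267 = 4.078 km.
Net surface drop = e − u = 4.62 km − 4.078 km = e (ρ_m − ρ_c)/ρ_m = 0.542 km.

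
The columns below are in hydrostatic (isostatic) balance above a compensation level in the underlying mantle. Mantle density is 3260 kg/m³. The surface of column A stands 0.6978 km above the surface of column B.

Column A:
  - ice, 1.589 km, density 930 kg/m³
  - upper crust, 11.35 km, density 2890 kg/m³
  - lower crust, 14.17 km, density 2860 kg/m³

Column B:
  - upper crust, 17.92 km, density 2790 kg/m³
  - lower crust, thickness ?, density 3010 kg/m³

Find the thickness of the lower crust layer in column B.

11.5 km

Take the compensation level at the base of the deeper column (depth z_c below the surface of column A) and equate Σ ρ_i t_i down to z_c; mantle fills any gap and the z_c terms cancel.
Column A: 1.589×930 + 11.35×2890 + 14.17×2860 + (z_c − 27.109)×3260
Column B: 0.6978×0 + 17.92×2790 + x×3010 + (z_c − 0.6978 − 17.92 − x)×3260
The z_c×3260 term appears on both sides and cancels. Collect the known terms of each column as K = Σ(ρt)_known − 3260 × (depth of known layers): K_A = 74805.47 − 3260×27.109 = −13569.87; K_B = 49996.8 − 3260×(0.6978 + 17.92) = −10697.228.
Balance: K_A = K_B − x×(3260 − 3010), so x = (K_B − K_A)/(3260 − 3010) = 2872.64/250 = 11.5 km.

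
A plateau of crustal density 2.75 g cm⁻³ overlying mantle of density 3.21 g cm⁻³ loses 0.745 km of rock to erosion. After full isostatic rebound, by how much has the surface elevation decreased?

Rebound u = e ρ_c/ρ_m = 0.745 km × 2.75/3.21 = 0.6382 km.
Net surface drop = e − u = 0.745 km − 0.6382 km = e (ρ_m − ρ_c)/ρ_m = 0.107 km.

0.107 km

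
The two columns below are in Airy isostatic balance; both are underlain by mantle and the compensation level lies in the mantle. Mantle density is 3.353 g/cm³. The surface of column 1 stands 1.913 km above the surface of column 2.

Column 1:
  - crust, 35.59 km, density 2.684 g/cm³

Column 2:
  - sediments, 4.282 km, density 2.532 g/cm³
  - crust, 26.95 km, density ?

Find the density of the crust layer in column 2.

2.84 g/cm³

Take the compensation level at the base of the deeper column (depth z_c below the surface of column 1) and equate Σ ρ_i t_i down to z_c; mantle fills any gap and the z_c terms cancel.
Column 1: 35.59×2.684 + (z_c − 35.59)×3.353
Column 2: 1.913×0 + 4.282×2.532 + 26.95×ρ + (z_c − 1.913 − 31.232)×3.353
The z_c×3.353 term appears on both sides and cancels. Collect the known terms of each column as K = Σ(ρt)_known − 3.353 × (depth of known layers): K_1 = 95.52356 − 3.353×35.59 = −23.80971; K_2 = 10.842024 − 3.353×(1.913 + 31.232) = −100.293161.
Balance: K_1 = K_2 + 26.95×ρ, so ρ = (K_1 − K_2)/26.95 = 76.4835/26.95 = 2.84 g/cm³.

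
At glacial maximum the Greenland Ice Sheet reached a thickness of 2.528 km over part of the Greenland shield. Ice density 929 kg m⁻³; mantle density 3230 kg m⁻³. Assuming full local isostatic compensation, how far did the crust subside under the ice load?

0.727 km

Balancing pressure at the compensation depth: the ice load ρ_ice t is balanced by mantle displaced below, ρ_m s.
s = t ρ_ice / ρ_m = 2.528 km × 929/3230 = 0.727 km.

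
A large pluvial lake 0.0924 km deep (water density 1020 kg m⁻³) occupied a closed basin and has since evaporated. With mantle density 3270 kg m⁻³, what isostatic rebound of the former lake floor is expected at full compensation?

u = d ρ_w/ρ_m = 0.0924 km × 1020/3270 = 0.0288 km.

0.0288 km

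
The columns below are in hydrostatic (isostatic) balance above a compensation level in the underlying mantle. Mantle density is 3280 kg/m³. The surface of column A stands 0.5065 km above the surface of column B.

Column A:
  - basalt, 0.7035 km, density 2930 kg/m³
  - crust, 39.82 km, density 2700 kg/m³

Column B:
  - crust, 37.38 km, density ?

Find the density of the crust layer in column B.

Take the compensation level at the base of the deeper column (depth z_c below the surface of column A) and equate Σ ρ_i t_i down to z_c; mantle fills any gap and the z_c terms cancel.
Column A: 0.7035×2930 + 39.82×2700 + (z_c − 40.5235)×3280
Column B: 0.5065×0 + 37.38×ρ + (z_c − 0.5065 − 37.38)×3280
The z_c×3280 term appears on both sides and cancels. Collect the known terms of each column as K = Σ(ρt)_known − 3280 × (depth of known layers): K_A = 109575.255 − 3280×40.5235 = −23341.825; K_B = 0 − 3280×(0.5065 + 37.38) = −124267.72.
Balance: K_A = K_B + 37.38×ρ, so ρ = (K_A − K_B)/37.38 = 100926/37.38 = 2700 kg/m³.

2700 kg/m³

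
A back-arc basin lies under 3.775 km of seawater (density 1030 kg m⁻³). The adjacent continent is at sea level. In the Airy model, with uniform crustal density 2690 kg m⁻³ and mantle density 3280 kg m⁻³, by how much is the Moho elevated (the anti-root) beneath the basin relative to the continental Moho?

10.6 km

By Archimedes' principle applied to the lithosphere: replacing crust with seawater at the top is compensated by replacing crust with mantle at the base: d (ρ_c − ρ_w) = a (ρ_m − ρ_c).
a = d (ρ_c − ρ_w)/(ρ_m − ρ_c) = 3.775 km × 1660/590 = 10.6 km.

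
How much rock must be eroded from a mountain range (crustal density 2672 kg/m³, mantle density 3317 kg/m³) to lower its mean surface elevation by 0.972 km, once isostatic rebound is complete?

5 km

Net drop Δ = e − u = e − e ρ_c/ρ_m = e (ρ_m − ρ_c)/ρ_m.
e = Δ ρ_m/(ρ_m − ρ_c) = 0.972 km × 3317/645 = 5 km.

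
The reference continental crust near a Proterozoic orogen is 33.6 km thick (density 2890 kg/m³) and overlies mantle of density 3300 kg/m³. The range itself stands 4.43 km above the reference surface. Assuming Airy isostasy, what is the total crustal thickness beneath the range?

69.3 km

Root depth r = h ρ_c / (ρ_m − ρ_c) = 4.43 km × 2890 / 410 = 31.23 km.
Total thickness = T + h + r = 33.6 km + 4.43 km + 31.23 km = 69.3 km.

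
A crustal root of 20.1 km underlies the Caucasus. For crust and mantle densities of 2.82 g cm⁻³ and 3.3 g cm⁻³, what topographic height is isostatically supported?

3.42 km

In Airy isostatic equilibrium: ρ_c h = (ρ_m − ρ_c) r.
h = r (ρ_m − ρ_c) / ρ_c = 20.1 km × (3.3 − 2.82) / 2.82 = 3.42 km.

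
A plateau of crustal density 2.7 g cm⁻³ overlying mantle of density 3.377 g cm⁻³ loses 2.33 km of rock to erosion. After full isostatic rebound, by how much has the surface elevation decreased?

Rebound u = e ρ_c/ρ_m = 2.33 km × 2.7/3.377 = 1.863 km.
Net surface drop = e − u = 2.33 km − 1.863 km = e (ρ_m − ρ_c)/ρ_m = 0.467 km.

0.467 km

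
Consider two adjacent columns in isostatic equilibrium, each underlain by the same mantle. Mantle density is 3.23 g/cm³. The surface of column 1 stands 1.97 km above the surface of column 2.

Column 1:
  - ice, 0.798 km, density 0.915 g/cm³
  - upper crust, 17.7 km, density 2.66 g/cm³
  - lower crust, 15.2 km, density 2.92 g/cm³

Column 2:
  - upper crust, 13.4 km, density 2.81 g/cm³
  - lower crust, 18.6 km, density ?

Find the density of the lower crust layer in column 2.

2.98 g/cm³

Take the compensation level at the base of the deeper column (depth z_c below the surface of column 1) and equate Σ ρ_i t_i down to z_c; mantle fills any gap and the z_c terms cancel.
Column 1: 0.798×0.915 + 17.7×2.66 + 15.2×2.92 + (z_c − 33.698)×3.23
Column 2: 1.97×0 + 13.4×2.81 + 18.6×ρ + (z_c − 1.97 − 32)×3.23
The z_c×3.23 term appears on both sides and cancels. Collect the known terms of each column as K = Σ(ρt)_known − 3.23 × (depth of known layers): K_1 = 92.19617 − 3.23×33.698 = −16.64837; K_2 = 37.654 − 3.23×(1.97 + 32) = −72.0691.
Balance: K_1 = K_2 + 18.6×ρ, so ρ = (K_1 − K_2)/18.6 = 55.4207/18.6 = 2.98 g/cm³.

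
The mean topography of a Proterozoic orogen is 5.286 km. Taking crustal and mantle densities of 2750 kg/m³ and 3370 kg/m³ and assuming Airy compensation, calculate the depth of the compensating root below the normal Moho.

For local isostatic compensation: the weight of the topography is balanced by the buoyancy of the root, ρ_c h = (ρ_m − ρ_c) r.
r = h · ρ_c / (ρ_m − ρ_c) = 5.286 km × 2750 / (3370 − 2750) = 23.4 km.

23.4 km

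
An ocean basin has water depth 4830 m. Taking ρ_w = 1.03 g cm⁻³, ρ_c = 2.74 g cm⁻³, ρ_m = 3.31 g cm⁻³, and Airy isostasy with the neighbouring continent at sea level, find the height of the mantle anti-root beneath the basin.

14500 m

Isostatic balance requires: replacing crust with seawater at the top is compensated by replacing crust with mantle at the base: d (ρ_c − ρ_w) = a (ρ_m − ρ_c).
a = d (ρ_c − ρ_w)/(ρ_m − ρ_c) = 4830 m × 1.71/0.57 = 14500 m.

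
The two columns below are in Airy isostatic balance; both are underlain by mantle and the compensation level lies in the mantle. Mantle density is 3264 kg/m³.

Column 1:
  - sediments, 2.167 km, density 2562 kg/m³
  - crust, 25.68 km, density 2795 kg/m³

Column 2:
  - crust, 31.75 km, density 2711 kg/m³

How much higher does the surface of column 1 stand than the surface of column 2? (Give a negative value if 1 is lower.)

For any compensation level in the mantle, the mantle terms cancel and isostasy reduces to e = (Σt_1 − Σt_2) − (Σ(ρt)_1 − Σ(ρt)_2) / ρ_m.
Σt_1 = 27.847 km; Σt_2 = 31.75 km; Σ(ρt)_1 = 77327.454; Σ(ρt)_2 = 86074.25 (in km·kg/m³).
e = (27.847 − 31.75) − (77327.454 − 86074.25) / 3264 = −1.22 km.

−1.22 km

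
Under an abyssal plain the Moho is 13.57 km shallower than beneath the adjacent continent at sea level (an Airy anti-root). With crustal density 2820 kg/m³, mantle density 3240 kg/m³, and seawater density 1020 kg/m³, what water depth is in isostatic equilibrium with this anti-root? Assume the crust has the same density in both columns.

Replacing a thickness d of crust by seawater at the top must be balanced by replacing crust with mantle at the base: d (ρ_c − ρ_w) = a (ρ_m − ρ_c).
d = a (ρ_m − ρ_c)/(ρ_c − ρ_w) = 13.57 km × 420/1800 = 3.17 km.

3.17 km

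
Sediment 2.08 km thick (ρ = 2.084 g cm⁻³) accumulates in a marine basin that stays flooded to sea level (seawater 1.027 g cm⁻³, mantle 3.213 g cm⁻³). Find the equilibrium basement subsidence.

1.01 km

Submarine loading: the sediment displaces seawater, and the subsidence is in turn flooded, so s (ρ_m − ρ_w) = t (ρ_sed − ρ_w).
s = 2.08 km × (2.084 − 1.027) / (3.213 − 1.027) = 1.01 km.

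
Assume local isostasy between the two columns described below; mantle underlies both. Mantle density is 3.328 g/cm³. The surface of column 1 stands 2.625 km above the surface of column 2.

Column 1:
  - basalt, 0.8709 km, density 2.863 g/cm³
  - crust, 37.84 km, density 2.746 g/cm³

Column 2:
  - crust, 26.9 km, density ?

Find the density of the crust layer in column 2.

2.82 g/cm³

Take the compensation level at the base of the deeper column (depth z_c below the surface of column 1) and equate Σ ρ_i t_i down to z_c; mantle fills any gap and the z_c terms cancel.
Column 1: 0.8709×2.863 + 37.84×2.746 + (z_c − 38.7109)×3.328
Column 2: 2.625×0 + 26.9×ρ + (z_c − 2.625 − 26.9)×3.328
The z_c×3.328 term appears on both sides and cancels. Collect the known terms of each column as K = Σ(ρt)_known − 3.328 × (depth of known layers): K_1 = 106.402027 − 3.328×38.7109 = −22.4278485; K_2 = 0 − 3.328×(2.625 + 26.9) = −98.2592.
Balance: K_1 = K_2 + 26.9×ρ, so ρ = (K_1 − K_2)/26.9 = 75.8314/26.9 = 2.82 g/cm³.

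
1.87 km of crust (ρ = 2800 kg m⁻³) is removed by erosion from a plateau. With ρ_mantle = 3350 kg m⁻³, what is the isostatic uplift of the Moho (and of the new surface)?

1.56 km

Unloading: uplift u = e ρ_c/ρ_m = 1.87 km × 2800/3350 = 1.56 km.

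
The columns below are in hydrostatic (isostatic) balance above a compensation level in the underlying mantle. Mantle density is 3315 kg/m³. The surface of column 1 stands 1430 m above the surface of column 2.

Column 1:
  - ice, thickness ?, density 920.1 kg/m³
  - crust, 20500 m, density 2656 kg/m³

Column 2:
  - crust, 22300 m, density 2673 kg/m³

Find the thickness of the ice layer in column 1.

2320 m

Take the compensation level at the base of the deeper column (depth z_c below the surface of column 1) and equate Σ ρ_i t_i down to z_c; mantle fills any gap and the z_c terms cancel.
Column 1: x×920.1 + 20500×2656 + (z_c − 20500 − x)×3315
Column 2: 1430×0 + 22300×2673 + (z_c − 1430 − 22300)×3315
The z_c×3315 term appears on both sides and cancels. Collect the known terms of each column as K = Σ(ρt)_known − 3315 × (depth of known layers): K_1 = 54448000 − 3315×20500 = −13509500; K_2 = 59607900 − 3315×(1430 + 22300) = −19057050.
Balance: K_1 − x×(3315 − 920.1) = K_2, so x = (K_1 − K_2)/(3315 − 920.1) = 5547550/2394.9 = 2320 m.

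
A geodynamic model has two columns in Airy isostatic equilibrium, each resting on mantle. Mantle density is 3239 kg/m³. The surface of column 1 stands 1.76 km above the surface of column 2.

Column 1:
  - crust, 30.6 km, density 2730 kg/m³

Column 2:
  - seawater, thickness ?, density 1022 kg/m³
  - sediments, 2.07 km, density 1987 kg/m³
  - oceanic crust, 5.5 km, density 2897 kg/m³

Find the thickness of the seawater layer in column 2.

2.44 km

Take the compensation level at the base of the deeper column (depth z_c below the surface of column 1) and equate Σ ρ_i t_i down to z_c; mantle fills any gap and the z_c terms cancel.
Column 1: 30.6×2730 + (z_c − 30.6)×3239
Column 2: 1.76×0 + x×1022 + 2.07×1987 + 5.5×2897 + (z_c − 1.76 − 7.57 − x)×3239
The z_c×3239 term appears on both sides and cancels. Collect the known terms of each column as K = Σ(ρt)_known − 3239 × (depth of known layers): K_1 = 83538 − 3239×30.6 = −15575.4; K_2 = 20046.59 − 3239×(1.76 + 7.57) = −10173.28.
Balance: K_1 = K_2 − x×(3239 − 1022), so x = (K_2 − K_1)/(3239 − 1022) = 5402.12/2217 = 2.44 km.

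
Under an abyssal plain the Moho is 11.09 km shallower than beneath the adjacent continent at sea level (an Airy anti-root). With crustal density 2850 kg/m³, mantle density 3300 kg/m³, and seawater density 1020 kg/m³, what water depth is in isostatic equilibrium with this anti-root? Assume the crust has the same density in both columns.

2.73 km

Replacing a thickness d of crust by seawater at the top must be balanced by replacing crust with mantle at the base: d (ρ_c − ρ_w) = a (ρ_m − ρ_c).
d = a (ρ_m − ρ_c)/(ρ_c − ρ_w) = 11.09 km × 450/1830 = 2.73 km.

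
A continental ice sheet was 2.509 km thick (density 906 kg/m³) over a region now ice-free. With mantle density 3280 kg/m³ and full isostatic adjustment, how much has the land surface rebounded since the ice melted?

0.693 km

Removing the load lets mantle flow back in; uplift u satisfies ρ_ice t = ρ_m u.
u = t ρ_ice/ρ_m = 2.509 km × 906/3280 = 0.693 km.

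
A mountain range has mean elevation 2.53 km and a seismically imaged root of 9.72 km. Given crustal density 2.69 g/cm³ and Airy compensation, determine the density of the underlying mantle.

Airy balance: ρ_c h = (ρ_m − ρ_c) r → ρ_m = ρ_c (1 + h/r).
ρ_m = 2.69 × (1 + 2.53 km/9.72 km) = 3.39 g/cm³.

3.39 g/cm³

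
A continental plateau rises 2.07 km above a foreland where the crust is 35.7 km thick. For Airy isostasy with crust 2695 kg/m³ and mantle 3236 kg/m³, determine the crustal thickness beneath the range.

Root depth r = h ρ_c / (ρ_m − ρ_c) = 2.07 km × 2695 / 541 = 10.31 km.
Total thickness = T + h + r = 35.7 km + 2.07 km + 10.31 km = 48.1 km.

48.1 km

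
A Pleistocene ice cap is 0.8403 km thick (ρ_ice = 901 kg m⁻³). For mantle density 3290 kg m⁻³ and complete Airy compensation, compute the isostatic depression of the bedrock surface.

For local isostatic compensation: the ice load ρ_ice t is balanced by mantle displaced below, ρ_m s.
s = t ρ_ice / ρ_m = 0.8403 km × 901/3290 = 0.23 km.

0.23 km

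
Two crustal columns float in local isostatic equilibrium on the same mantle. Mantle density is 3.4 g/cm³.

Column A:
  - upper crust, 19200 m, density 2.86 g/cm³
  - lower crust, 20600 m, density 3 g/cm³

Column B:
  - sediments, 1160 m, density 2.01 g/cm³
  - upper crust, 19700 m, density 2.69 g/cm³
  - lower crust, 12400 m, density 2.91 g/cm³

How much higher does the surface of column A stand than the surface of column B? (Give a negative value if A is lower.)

For any compensation level in the mantle, the mantle terms cancel and isostasy reduces to e = (Σt_A − Σt_B) − (Σ(ρt)_A − Σ(ρt)_B) / ρ_m.
Σt_A = 39800 m; Σt_B = 33260 m; Σ(ρt)_A = 116712; Σ(ρt)_B = 91408.6 (in m·g/cm³).
e = (39800 − 33260) − (116712 − 91408.6) / 3.4 = −902 m.

−902 m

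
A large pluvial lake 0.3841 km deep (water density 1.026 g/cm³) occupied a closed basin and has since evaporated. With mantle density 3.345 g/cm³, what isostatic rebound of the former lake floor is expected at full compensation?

u = d ρ_w/ρ_m = 0.3841 km × 1.026/3.345 = 0.118 km.

0.118 km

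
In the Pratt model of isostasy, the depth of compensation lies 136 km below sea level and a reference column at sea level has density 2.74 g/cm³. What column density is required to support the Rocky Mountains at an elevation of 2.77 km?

Pratt balance: ρ_ref D = ρ (D + h).
ρ = ρ_ref D/(D + h) = 2.74 × 136 km/(136 km + 2.77 km) = 2.69 g/cm³.

2.69 g/cm³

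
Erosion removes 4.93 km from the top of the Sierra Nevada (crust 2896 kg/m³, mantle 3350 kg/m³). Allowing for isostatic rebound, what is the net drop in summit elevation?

Rebound u = e ρ_c/ρ_m = 4.93 km × 2896/3350 = 4.262 km.
Net surface drop = e − u = 4.93 km − 4.262 km = e (ρ_m − ρ_c)/ρ_m = 0.668 km.

0.668 km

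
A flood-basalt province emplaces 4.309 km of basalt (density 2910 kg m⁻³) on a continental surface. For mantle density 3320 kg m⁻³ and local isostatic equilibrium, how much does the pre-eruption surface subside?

Subaerial loading: s = t ρ_load / ρ_m.
s = 4.309 km × 2910/3320 = 3.78 km.

3.78 km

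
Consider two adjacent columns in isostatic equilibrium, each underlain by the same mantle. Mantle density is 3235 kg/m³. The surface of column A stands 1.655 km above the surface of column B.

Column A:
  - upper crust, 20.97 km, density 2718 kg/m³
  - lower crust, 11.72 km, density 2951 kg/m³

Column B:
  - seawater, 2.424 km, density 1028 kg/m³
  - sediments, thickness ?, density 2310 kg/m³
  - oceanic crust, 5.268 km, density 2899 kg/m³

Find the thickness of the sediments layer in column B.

1.83 km

Take the compensation level at the base of the deeper column (depth z_c below the surface of column A) and equate Σ ρ_i t_i down to z_c; mantle fills any gap and the z_c terms cancel.
Column A: 20.97×2718 + 11.72×2951 + (z_c − 32.69)×3235
Column B: 1.655×0 + 2.424×1028 + x×2310 + 5.268×2899 + (z_c − 1.655 − 7.692 − x)×3235
The z_c×3235 term appears on both sides and cancels. Collect the known terms of each column as K = Σ(ρt)_known − 3235 × (depth of known layers): K_A = 91582.18 − 3235×32.69 = −14169.97; K_B = 17763.804 − 3235×(1.655 + 7.692) = −12473.741.
Balance: K_A = K_B − x×(3235 − 2310), so x = (K_B − K_A)/(3235 − 2310) = 1696.23/925 = 1.83 km.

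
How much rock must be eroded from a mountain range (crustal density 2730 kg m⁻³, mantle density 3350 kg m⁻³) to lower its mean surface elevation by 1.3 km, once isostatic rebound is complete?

Net drop Δ = e − u = e − e ρ_c/ρ_m = e (ρ_m − ρ_c)/ρ_m.
e = Δ ρ_m/(ρ_m − ρ_c) = 1.3 km × 3350/620 = 7.02 km.

7.02 km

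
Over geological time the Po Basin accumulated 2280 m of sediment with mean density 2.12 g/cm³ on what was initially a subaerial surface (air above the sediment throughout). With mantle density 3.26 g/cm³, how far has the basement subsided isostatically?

Subaerial load: s = t ρ_sed / ρ_m = 2280 m × 2.12/3.26 = 1480 m.

1480 m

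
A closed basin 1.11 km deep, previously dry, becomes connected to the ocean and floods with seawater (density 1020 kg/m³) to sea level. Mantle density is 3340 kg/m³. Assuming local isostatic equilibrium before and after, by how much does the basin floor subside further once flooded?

0.488 km

After flooding the water column is d + s deep. Its weight must equal the weight of mantle displaced by the extra subsidence s: (d + s) ρ_w = s ρ_m.
s = d ρ_w / (ρ_m − ρ_w) = 1.11 km × 1020/(3340 − 1020) = 0.488 km.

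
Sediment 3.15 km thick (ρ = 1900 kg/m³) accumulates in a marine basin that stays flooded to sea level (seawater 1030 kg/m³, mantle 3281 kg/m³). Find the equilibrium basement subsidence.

1.22 km

Submarine loading: the sediment displaces seawater, and the subsidence is in turn flooded, so s (ρ_m − ρ_w) = t (ρ_sed − ρ_w).
s = 3.15 km × (1900 − 1030) / (3281 − 1030) = 1.22 km.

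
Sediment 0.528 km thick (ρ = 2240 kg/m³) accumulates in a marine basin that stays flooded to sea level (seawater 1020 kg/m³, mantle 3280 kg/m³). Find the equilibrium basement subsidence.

Submarine loading: the sediment displaces seawater, and the subsidence is in turn flooded, so s (ρ_m − ρ_w) = t (ρ_sed − ρ_w).
s = 0.528 km × (2240 − 1020) / (3280 − 1020) = 0.285 km.

0.285 km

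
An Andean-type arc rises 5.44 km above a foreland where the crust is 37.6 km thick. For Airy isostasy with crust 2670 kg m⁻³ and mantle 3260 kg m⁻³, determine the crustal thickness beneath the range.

Root depth r = h ρ_c / (ρ_m − ρ_c) = 5.44 km × 2670 / 590 = 24.62 km.
Total thickness = T + h + r = 37.6 km + 5.44 km + 24.62 km = 67.7 km.

67.7 km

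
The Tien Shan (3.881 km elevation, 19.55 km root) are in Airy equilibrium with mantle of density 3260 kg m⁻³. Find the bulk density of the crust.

2720 kg m⁻³

ρ_c h = (ρ_m − ρ_c) r → ρ_c (h + r) = ρ_m r → ρ_c = ρ_m r / (h + r).
ρ_c = 3260 × 19.55 km / (3.881 km + 19.55 km) = 2720 kg m⁻³.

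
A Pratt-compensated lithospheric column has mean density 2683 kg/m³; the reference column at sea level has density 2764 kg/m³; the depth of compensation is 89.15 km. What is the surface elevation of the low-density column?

2.69 km

ρ_ref D = ρ (D + h) → h = D (ρ_ref − ρ)/ρ.
h = 89.15 km × (2764 − 2683)/2683 = 2.69 km.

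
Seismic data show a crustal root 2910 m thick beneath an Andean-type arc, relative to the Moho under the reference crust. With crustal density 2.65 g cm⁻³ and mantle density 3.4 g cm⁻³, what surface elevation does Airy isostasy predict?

For local isostatic compensation: ρ_c h = (ρ_m − ρ_c) r.
h = r (ρ_m − ρ_c) / ρ_c = 2910 m × (3.4 − 2.65) / 2.65 = 824 m.

824 m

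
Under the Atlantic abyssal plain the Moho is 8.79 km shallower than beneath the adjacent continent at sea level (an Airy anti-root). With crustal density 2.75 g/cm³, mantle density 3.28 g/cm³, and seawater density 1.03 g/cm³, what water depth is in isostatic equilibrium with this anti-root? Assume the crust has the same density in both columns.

Replacing a thickness d of crust by seawater at the top must be balanced by replacing crust with mantle at the base: d (ρ_c − ρ_w) = a (ρ_m − ρ_c).
d = a (ρ_m − ρ_c)/(ρ_c − ρ_w) = 8.79 km × 0.53/1.72 = 2.71 km.

2.71 km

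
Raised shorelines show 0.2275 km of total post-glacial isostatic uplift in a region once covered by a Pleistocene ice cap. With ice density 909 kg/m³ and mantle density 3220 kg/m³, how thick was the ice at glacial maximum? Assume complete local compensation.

u = t ρ_ice/ρ_m → t = u ρ_m/ρ_ice = 0.2275 km × 3220/909 = 0.806 km.

0.806 km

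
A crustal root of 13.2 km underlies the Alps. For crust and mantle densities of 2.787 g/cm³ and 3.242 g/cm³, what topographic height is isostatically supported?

For local isostatic compensation: ρ_c h = (ρ_m − ρ_c) r.
h = r (ρ_m − ρ_c) / ρ_c = 13.2 km × (3.242 − 2.787) / 2.787 = 2.16 km.

2.16 km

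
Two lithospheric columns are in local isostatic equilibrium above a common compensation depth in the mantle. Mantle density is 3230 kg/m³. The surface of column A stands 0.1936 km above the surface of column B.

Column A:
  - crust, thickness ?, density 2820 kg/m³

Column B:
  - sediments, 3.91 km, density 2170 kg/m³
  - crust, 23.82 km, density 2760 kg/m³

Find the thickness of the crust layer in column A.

38.9 km

Take the compensation level at the base of the deeper column (depth z_c below the surface of column A) and equate Σ ρ_i t_i down to z_c; mantle fills any gap and the z_c terms cancel.
Column A: x×2820 + (z_c − 0 − x)×3230
Column B: 0.1936×0 + 3.91×2170 + 23.82×2760 + (z_c − 0.1936 − 27.73)×3230
The z_c×3230 term appears on both sides and cancels. Collect the known terms of each column as K = Σ(ρt)_known − 3230 × (depth of known layers): K_A = 0 − 3230×0 = 0; K_B = 74227.9 − 3230×(0.1936 + 27.73) = −15965.328.
Balance: K_A − x×(3230 − 2820) = K_B, so x = (K_A − K_B)/(3230 − 2820) = 15965.3/410 = 38.9 km.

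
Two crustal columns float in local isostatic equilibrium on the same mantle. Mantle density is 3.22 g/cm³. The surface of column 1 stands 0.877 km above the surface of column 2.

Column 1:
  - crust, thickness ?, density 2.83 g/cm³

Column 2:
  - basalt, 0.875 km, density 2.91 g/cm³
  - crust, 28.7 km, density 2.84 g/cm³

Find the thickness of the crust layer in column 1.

Take the compensation level at the base of the deeper column (depth z_c below the surface of column 1) and equate Σ ρ_i t_i down to z_c; mantle fills any gap and the z_c terms cancel.
Column 1: x×2.83 + (z_c − 0 − x)×3.22
Column 2: 0.877×0 + 0.875×2.91 + 28.7×2.84 + (z_c − 0.877 − 29.575)×3.22
The z_c×3.22 term appears on both sides and cancels. Collect the known terms of each column as K = Σ(ρt)_known − 3.22 × (depth of known layers): K_1 = 0 − 3.22×0 = 0; K_2 = 84.05425 − 3.22×(0.877 + 29.575) = −14.00119.
Balance: K_1 − x×(3.22 − 2.83) = K_2, so x = (K_1 − K_2)/(3.22 − 2.83) = 14.0012/0.39 = 35.9 km.

35.9 km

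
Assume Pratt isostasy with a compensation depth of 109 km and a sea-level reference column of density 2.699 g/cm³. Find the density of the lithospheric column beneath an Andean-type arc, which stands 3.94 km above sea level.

2.6 g/cm³

Pratt balance: ρ_ref D = ρ (D + h).
ρ = ρ_ref D/(D + h) = 2.699 × 109 km/(109 km + 3.94 km) = 2.6 g/cm³.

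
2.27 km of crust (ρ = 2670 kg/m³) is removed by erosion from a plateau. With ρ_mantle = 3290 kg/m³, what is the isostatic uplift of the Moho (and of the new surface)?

1.84 km

Unloading: uplift u = e ρ_c/ρ_m = 2.27 km × 2670/3290 = 1.84 km.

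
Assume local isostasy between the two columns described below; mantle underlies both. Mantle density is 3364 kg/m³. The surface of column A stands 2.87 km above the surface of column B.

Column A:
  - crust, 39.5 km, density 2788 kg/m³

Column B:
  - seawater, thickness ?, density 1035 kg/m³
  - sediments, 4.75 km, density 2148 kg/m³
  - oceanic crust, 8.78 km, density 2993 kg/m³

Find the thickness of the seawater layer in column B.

1.74 km

Take the compensation level at the base of the deeper column (depth z_c below the surface of column A) and equate Σ ρ_i t_i down to z_c; mantle fills any gap and the z_c terms cancel.
Column A: 39.5×2788 + (z_c − 39.5)×3364
Column B: 2.87×0 + x×1035 + 4.75×2148 + 8.78×2993 + (z_c − 2.87 − 13.53 − x)×3364
The z_c×3364 term appears on both sides and cancels. Collect the known terms of each column as K = Σ(ρt)_known − 3364 × (depth of known layers): K_A = 110126 − 3364×39.5 = −22752; K_B = 36481.54 − 3364×(2.87 + 13.53) = −18688.06.
Balance: K_A = K_B − x×(3364 − 1035), so x = (K_B − K_A)/(3364 − 1035) = 4063.94/2329 = 1.74 km.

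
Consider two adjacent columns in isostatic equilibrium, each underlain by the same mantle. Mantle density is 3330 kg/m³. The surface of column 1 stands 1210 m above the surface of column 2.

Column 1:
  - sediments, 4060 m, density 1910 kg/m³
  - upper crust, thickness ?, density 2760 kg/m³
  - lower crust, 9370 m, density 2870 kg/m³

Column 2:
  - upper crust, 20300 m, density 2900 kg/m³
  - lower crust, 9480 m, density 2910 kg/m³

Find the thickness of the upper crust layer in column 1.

11700 m

Take the compensation level at the base of the deeper column (depth z_c below the surface of column 1) and equate Σ ρ_i t_i down to z_c; mantle fills any gap and the z_c terms cancel.
Column 1: 4060×1910 + x×2760 + 9370×2870 + (z_c − 13430 − x)×3330
Column 2: 1210×0 + 20300×2900 + 9480×2910 + (z_c − 1210 − 29780)×3330
The z_c×3330 term appears on both sides and cancels. Collect the known terms of each column as K = Σ(ρt)_known − 3330 × (depth of known layers): K_1 = 34646500 − 3330×13430 = −10075400; K_2 = 86456800 − 3330×(1210 + 29780) = −16739900.
Balance: K_1 − x×(3330 − 2760) = K_2, so x = (K_1 − K_2)/(3330 − 2760) = 6664500/570 = 11700 m.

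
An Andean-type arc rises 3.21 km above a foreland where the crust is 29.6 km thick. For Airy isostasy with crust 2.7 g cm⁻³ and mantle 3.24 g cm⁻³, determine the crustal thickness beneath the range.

48.9 km

Root depth r = h ρ_c / (ρ_m − ρ_c) = 3.21 km × 2.7 / 0.54 = 16.05 km.
Total thickness = T + h + r = 29.6 km + 3.21 km + 16.05 km = 48.9 km.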